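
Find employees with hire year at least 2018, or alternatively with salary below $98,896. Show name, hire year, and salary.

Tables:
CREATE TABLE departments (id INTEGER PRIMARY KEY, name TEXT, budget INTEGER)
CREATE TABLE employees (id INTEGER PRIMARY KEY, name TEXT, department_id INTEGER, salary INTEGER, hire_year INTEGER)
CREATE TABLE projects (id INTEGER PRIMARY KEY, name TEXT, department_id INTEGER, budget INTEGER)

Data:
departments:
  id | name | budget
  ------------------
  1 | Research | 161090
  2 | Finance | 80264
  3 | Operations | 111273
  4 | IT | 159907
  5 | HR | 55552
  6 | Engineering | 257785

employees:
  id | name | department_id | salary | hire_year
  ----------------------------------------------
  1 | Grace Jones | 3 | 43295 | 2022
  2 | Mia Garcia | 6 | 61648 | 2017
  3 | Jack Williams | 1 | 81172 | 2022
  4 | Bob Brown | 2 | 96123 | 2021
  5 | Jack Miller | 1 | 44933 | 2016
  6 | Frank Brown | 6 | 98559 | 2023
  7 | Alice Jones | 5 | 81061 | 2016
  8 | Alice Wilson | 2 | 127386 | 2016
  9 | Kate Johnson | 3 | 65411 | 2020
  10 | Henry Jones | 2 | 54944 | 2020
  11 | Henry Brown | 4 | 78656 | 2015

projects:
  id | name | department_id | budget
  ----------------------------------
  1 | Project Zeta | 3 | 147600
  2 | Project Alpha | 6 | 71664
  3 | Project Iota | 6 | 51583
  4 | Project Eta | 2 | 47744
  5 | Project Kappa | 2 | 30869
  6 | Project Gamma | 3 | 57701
SELECT name, hire_year, salary FROM employees WHERE hire_year >= 2018 OR salary < 98896

Execution result:
name | hire_year | salary
Grace Jones | 2022 | 43295
Mia Garcia | 2017 | 61648
Jack Williams | 2022 | 81172
Bob Brown | 2021 | 96123
Jack Miller | 2016 | 44933
Frank Brown | 2023 | 98559
Alice Jones | 2016 | 81061
Kate Johnson | 2020 | 65411
Henry Jones | 2020 | 54944
Henry Brown | 2015 | 78656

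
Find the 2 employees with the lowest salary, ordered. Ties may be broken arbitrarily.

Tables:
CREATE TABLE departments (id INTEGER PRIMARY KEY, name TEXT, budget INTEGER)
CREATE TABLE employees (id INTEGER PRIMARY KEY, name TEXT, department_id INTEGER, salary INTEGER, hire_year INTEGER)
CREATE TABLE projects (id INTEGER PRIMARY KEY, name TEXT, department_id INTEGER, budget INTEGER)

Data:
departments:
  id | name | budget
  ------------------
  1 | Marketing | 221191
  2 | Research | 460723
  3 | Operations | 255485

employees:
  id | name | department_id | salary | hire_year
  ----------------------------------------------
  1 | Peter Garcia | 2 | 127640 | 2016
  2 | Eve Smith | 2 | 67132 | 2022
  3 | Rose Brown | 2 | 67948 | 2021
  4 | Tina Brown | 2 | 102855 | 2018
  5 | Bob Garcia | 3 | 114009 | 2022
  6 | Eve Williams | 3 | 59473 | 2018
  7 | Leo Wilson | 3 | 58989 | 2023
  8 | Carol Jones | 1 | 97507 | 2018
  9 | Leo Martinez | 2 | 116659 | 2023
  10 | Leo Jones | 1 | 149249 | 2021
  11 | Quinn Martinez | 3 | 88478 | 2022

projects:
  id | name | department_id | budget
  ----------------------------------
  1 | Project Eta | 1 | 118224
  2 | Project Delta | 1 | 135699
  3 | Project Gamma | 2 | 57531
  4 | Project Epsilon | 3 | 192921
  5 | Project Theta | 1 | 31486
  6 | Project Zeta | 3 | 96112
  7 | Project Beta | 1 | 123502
SELECT name, salary FROM employees ORDER BY salary ASC LIMIT 2

Execution result:
name | salary
Leo Wilson | 58989
Eve Williams | 59473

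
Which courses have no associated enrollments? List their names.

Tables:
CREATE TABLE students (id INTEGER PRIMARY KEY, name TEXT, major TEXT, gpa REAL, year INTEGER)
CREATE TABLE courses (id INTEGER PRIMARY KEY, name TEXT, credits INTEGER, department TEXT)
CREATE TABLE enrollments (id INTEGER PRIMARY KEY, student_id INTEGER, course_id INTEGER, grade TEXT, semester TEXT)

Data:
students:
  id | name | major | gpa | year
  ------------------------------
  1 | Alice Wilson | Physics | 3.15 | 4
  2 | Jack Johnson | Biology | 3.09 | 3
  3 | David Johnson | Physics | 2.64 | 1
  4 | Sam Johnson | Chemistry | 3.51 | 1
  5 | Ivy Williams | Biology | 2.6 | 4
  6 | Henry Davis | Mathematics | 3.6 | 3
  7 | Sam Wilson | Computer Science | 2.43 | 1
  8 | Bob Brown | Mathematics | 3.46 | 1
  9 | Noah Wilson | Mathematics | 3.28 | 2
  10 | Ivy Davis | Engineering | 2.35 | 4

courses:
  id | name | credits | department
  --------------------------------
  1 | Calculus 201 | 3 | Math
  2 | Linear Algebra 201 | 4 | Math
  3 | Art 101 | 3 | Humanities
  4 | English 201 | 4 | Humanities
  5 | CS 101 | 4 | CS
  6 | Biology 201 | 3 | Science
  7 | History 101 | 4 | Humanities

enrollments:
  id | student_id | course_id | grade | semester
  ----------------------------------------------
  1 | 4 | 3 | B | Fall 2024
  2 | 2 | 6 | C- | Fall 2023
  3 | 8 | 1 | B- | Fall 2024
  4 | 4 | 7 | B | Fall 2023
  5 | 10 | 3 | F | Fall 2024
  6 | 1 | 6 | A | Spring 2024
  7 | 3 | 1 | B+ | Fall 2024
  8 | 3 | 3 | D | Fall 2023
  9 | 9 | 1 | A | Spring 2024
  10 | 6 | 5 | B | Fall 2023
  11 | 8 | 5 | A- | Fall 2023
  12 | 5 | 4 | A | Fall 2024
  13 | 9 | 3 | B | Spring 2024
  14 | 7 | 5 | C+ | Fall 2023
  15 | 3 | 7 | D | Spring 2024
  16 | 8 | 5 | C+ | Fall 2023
SELECT p.name FROM courses p LEFT JOIN enrollments c ON c.course_id = p.id WHERE c.id IS NULL

Execution result:
Linear Algebra 201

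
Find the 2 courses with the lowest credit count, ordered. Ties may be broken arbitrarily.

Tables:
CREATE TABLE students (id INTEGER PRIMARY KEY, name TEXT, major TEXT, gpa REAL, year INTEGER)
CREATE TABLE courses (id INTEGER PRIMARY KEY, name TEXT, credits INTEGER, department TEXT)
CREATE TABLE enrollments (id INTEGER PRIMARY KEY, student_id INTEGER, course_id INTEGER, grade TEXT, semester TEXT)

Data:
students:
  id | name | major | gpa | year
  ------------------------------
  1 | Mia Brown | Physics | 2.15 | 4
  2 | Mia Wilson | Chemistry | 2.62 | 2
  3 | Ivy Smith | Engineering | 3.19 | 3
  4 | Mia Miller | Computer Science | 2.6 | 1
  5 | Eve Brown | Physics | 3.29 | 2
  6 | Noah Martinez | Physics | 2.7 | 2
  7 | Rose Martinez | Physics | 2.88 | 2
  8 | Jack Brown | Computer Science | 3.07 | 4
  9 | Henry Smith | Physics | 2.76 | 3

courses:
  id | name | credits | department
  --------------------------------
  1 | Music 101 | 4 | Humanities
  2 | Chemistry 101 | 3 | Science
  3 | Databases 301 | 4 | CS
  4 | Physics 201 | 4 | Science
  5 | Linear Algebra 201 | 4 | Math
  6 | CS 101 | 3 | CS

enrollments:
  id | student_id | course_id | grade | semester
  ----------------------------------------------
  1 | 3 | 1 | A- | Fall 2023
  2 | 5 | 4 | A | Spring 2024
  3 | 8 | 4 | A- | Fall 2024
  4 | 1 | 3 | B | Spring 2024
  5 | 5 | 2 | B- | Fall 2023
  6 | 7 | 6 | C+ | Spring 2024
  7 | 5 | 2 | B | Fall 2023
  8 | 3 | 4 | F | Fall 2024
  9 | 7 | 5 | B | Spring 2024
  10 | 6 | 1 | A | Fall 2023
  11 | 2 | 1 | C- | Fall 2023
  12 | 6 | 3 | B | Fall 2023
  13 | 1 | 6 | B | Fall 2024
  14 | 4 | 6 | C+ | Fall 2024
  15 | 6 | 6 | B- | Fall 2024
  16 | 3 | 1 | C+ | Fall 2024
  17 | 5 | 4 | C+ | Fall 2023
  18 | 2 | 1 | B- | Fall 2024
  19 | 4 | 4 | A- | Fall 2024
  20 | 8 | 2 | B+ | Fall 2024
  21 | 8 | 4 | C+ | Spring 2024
SELECT name, credits FROM courses ORDER BY credits ASC LIMIT 2

Execution result:
name | credits
Chemistry 101 | 3
CS 101 | 3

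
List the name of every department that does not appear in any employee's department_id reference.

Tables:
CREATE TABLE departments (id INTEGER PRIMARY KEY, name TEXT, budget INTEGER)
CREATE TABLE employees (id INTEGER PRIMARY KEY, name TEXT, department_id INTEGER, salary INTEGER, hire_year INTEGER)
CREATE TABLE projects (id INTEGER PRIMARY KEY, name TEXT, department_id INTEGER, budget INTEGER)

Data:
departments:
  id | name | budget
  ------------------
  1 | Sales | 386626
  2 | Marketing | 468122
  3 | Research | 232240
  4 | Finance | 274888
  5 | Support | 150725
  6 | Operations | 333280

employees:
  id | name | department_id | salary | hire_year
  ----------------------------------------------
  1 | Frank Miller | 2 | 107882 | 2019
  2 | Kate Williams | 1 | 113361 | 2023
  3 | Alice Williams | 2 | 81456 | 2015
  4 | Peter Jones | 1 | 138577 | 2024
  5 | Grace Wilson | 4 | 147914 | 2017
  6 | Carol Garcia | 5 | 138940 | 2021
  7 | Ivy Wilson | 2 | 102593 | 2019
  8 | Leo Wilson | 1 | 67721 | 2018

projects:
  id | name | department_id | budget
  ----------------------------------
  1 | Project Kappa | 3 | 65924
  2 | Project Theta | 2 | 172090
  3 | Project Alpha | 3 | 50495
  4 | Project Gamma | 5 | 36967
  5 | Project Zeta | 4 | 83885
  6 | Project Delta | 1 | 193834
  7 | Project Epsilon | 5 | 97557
SELECT p.name FROM departments p LEFT JOIN employees c ON c.department_id = p.id WHERE c.id IS NULL

Execution result:
name
Research
Operations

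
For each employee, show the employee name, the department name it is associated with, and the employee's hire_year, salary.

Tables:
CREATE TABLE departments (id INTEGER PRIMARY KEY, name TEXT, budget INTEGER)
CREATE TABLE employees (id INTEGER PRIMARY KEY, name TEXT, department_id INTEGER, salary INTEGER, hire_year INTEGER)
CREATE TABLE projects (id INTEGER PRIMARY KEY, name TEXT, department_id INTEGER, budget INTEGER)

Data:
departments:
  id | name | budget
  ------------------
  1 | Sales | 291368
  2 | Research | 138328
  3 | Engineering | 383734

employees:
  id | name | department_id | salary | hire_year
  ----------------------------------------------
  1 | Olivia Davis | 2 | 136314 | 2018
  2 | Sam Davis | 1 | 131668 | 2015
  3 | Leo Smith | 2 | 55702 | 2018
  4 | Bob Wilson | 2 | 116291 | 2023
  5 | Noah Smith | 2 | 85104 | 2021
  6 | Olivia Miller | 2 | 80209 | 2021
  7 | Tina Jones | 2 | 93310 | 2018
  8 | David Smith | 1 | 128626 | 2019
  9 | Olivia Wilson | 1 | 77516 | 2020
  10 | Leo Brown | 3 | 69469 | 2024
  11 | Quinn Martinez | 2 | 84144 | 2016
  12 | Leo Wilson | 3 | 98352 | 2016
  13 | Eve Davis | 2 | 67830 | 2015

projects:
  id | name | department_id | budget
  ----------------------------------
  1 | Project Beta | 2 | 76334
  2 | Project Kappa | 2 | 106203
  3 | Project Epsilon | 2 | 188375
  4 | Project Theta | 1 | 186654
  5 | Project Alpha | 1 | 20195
SELECT c.name, p.name AS department, c.hire_year, c.salary FROM employees c JOIN departments p ON c.department_id = p.id

Execution result:
name | department | hire_year | salary
Olivia Davis | Research | 2018 | 136314
Sam Davis | Sales | 2015 | 131668
Leo Smith | Research | 2018 | 55702
Bob Wilson | Research | 2023 | 116291
Noah Smith | Research | 2021 | 85104
Olivia Miller | Research | 2021 | 80209
Tina Jones | Research | 2018 | 93310
David Smith | Sales | 2019 | 128626
Olivia Wilson | Sales | 2020 | 77516
Leo Brown | Engineering | 2024 | 69469
Quinn Martinez | Research | 2016 | 84144
Leo Wilson | Engineering | 2016 | 98352
Eve Davis | Research | 2015 | 67830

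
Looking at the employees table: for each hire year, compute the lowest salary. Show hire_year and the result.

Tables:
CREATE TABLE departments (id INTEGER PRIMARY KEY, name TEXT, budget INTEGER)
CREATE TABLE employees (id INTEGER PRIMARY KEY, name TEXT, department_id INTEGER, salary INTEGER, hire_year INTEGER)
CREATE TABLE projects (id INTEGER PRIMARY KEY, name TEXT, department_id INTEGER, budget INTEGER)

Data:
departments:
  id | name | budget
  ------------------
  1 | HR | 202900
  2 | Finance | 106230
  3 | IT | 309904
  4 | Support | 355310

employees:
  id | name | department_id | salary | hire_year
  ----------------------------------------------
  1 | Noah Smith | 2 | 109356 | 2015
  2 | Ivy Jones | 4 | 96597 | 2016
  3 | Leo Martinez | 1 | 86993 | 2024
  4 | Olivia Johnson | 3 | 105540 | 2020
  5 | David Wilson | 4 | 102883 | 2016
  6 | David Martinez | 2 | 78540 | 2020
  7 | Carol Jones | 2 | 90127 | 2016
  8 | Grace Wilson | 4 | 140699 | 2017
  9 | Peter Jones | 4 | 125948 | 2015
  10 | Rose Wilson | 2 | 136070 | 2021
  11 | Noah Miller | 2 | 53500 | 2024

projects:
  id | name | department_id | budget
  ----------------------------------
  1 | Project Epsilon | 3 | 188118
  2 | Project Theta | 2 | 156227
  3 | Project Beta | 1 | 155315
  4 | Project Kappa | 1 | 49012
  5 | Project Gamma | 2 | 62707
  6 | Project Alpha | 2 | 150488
SELECT hire_year, MIN(salary) AS min_salary FROM employees GROUP BY hire_year

Execution result:
hire_year | min_salary
2015 | 109356
2016 | 90127
2017 | 140699
2020 | 78540
2021 | 136070
2024 | 53500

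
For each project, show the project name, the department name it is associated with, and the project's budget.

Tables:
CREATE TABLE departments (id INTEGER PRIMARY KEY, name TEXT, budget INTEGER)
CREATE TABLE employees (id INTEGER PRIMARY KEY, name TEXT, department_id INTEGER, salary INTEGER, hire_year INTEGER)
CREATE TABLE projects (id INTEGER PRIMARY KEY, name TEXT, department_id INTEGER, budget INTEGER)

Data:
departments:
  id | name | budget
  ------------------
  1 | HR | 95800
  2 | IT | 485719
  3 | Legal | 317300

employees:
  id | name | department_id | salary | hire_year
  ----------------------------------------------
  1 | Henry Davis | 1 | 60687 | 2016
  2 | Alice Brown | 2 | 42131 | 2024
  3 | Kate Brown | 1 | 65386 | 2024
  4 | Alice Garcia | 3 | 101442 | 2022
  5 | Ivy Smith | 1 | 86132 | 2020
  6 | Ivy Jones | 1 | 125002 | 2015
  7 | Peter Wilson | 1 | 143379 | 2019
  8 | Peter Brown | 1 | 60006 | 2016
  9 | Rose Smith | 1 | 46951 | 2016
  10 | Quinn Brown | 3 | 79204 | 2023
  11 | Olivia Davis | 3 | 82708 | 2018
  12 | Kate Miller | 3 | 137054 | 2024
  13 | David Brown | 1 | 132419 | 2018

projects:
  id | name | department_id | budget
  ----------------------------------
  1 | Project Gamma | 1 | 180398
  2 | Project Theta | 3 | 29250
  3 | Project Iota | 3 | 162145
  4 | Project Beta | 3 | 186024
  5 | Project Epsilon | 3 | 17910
SELECT c.name, p.name AS department, c.budget FROM projects c JOIN departments p ON c.department_id = p.id

Execution result:
name | department | budget
Project Gamma | HR | 180398
Project Theta | Legal | 29250
Project Iota | Legal | 162145
Project Beta | Legal | 186024
Project Epsilon | Legal | 17910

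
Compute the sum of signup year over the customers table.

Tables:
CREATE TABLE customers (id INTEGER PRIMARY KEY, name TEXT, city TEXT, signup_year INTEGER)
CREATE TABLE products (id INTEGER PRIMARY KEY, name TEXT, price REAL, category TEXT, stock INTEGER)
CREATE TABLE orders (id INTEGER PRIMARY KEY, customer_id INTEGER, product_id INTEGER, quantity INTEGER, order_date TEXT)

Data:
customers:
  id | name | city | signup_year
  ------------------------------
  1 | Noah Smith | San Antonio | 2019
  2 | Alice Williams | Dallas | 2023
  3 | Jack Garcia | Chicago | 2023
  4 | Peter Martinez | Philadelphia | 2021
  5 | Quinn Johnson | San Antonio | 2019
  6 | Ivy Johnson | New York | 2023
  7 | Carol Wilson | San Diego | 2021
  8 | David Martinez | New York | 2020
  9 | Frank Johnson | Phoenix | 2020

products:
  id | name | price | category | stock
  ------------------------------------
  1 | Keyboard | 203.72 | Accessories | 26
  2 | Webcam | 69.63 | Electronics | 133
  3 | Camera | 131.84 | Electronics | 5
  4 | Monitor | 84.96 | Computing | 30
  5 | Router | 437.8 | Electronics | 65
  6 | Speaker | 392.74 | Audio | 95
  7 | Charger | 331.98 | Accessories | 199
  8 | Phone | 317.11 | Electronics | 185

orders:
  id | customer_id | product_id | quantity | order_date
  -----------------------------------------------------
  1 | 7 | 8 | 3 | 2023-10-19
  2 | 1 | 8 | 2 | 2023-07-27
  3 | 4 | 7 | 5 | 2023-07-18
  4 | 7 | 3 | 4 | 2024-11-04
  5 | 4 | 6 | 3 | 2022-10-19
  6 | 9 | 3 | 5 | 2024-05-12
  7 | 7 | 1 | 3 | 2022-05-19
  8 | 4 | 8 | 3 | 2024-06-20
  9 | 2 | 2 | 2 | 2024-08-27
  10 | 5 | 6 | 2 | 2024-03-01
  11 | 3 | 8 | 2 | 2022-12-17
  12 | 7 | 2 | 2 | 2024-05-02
SELECT SUM(signup_year) FROM customers

Execution result:
18189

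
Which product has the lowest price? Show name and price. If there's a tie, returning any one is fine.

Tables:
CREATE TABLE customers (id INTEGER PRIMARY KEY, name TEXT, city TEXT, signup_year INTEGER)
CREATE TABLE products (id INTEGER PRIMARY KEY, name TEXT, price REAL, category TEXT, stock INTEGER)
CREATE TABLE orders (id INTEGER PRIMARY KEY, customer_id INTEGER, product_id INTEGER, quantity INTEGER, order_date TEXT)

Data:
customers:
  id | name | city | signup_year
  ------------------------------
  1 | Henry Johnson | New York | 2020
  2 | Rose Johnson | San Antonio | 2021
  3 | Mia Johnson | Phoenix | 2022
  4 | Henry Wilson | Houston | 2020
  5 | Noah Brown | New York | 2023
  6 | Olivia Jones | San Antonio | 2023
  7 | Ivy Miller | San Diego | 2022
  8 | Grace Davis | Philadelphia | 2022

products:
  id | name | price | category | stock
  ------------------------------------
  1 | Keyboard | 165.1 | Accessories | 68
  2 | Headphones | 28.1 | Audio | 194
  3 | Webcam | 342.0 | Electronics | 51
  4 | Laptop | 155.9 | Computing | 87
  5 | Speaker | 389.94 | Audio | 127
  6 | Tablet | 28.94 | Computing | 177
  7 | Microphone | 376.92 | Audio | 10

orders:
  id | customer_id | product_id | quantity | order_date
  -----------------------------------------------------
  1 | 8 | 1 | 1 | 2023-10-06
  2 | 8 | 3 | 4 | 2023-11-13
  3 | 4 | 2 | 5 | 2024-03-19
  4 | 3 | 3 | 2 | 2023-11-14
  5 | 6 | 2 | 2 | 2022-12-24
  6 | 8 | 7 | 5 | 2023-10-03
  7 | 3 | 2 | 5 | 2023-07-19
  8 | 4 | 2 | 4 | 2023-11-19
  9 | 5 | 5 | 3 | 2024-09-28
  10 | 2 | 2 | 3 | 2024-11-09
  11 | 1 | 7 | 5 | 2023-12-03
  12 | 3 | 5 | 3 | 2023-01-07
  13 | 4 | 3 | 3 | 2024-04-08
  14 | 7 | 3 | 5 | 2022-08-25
SELECT name, price FROM products ORDER BY price ASC LIMIT 1

Execution result:
name | price
Headphones | 28.10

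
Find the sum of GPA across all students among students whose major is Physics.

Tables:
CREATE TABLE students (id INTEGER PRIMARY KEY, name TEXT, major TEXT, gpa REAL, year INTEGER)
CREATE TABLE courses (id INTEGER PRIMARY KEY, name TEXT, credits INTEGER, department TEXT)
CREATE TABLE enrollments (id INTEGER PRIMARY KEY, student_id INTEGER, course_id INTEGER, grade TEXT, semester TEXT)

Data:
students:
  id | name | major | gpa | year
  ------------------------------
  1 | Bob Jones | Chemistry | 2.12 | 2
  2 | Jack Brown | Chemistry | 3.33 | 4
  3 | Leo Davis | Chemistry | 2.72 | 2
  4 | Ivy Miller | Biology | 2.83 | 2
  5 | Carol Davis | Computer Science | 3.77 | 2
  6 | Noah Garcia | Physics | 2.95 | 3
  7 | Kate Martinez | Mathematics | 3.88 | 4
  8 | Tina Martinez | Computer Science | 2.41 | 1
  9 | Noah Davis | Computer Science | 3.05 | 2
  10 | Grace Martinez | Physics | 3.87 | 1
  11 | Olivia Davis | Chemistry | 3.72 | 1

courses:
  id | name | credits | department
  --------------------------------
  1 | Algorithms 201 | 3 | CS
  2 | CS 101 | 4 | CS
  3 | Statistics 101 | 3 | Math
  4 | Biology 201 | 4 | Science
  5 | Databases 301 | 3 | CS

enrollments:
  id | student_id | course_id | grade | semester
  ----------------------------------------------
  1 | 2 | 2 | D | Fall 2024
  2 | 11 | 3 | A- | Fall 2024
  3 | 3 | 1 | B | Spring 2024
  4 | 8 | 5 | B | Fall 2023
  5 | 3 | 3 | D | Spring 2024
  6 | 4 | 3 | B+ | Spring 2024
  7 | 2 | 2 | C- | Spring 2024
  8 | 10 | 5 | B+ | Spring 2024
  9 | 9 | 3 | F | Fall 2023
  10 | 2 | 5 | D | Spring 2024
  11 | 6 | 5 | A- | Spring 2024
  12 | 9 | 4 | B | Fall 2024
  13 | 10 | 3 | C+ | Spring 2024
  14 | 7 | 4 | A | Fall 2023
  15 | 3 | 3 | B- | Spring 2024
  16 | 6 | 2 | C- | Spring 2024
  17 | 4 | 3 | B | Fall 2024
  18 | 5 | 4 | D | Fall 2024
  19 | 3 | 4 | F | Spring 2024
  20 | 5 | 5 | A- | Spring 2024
SELECT SUM(gpa) FROM students WHERE major = 'Physics'

Execution result:
6.82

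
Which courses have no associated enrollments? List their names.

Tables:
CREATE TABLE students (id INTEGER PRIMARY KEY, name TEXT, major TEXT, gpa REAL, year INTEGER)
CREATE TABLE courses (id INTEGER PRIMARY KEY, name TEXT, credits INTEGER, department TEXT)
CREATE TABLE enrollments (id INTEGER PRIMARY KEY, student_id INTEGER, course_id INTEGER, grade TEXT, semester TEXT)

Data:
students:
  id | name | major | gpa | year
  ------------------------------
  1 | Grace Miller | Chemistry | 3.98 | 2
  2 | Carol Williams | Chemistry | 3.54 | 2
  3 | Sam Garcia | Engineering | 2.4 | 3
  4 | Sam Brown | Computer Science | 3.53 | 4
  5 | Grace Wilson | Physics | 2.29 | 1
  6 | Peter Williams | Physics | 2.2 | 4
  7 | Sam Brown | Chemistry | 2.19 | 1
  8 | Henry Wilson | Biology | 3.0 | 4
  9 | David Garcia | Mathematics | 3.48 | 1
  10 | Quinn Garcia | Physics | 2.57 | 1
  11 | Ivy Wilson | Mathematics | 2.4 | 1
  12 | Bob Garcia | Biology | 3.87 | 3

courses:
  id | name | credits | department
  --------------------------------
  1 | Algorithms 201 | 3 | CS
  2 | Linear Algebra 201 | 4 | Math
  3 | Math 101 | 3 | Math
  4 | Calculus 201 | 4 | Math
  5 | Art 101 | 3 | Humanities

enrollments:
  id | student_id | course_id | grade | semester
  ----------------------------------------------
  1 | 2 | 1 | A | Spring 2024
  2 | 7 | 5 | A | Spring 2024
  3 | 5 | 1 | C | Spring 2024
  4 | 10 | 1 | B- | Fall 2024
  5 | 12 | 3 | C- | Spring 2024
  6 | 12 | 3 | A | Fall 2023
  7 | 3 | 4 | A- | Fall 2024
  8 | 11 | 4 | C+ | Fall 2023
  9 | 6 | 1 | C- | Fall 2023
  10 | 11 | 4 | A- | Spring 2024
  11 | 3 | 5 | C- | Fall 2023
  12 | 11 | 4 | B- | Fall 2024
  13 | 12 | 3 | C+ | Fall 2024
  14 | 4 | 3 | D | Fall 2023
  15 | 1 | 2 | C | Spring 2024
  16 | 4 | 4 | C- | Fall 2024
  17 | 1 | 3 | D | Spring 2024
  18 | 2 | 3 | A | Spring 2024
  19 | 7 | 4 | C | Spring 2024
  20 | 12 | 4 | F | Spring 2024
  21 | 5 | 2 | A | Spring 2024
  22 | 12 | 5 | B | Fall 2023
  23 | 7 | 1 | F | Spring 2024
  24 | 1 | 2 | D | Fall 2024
SELECT p.name FROM courses p LEFT JOIN enrollments c ON c.course_id = p.id WHERE c.id IS NULL

Execution result:
(no rows)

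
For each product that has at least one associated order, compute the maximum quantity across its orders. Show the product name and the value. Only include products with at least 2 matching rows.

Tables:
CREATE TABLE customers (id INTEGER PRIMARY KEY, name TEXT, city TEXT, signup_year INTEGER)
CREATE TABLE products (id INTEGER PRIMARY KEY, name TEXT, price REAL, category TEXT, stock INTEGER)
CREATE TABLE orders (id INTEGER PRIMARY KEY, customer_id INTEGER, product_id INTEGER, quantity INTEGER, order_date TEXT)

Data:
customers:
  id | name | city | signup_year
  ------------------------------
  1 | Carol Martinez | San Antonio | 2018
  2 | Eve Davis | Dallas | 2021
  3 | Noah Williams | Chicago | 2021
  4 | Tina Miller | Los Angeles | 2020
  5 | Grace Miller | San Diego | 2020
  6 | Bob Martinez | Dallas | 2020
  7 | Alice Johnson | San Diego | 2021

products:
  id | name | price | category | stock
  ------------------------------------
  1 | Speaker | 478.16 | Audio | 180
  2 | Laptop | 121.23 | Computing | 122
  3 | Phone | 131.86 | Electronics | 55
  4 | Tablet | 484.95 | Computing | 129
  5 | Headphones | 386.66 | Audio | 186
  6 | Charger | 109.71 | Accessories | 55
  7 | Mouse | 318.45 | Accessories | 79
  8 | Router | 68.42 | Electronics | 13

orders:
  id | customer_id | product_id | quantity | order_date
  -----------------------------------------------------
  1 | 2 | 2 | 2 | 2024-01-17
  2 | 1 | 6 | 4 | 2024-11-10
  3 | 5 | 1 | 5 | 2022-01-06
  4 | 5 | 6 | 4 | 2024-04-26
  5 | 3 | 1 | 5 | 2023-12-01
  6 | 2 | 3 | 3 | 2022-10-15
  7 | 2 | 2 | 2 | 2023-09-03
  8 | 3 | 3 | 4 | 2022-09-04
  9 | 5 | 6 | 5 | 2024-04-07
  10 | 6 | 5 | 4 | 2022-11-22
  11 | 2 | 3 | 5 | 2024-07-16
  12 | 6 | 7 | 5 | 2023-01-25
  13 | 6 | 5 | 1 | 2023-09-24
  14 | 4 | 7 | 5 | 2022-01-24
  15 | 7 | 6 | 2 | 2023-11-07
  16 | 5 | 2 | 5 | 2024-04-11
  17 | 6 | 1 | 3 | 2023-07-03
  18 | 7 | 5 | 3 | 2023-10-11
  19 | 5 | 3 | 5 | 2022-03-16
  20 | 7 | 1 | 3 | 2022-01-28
SELECT p.name, MAX(c.quantity) AS max_quantity FROM orders c JOIN products p ON c.product_id = p.id GROUP BY p.id, p.name HAVING COUNT(*) >= 2

Execution result:
name | max_quantity
Speaker | 5
Laptop | 5
Phone | 5
Headphones | 4
Charger | 5
Mouse | 5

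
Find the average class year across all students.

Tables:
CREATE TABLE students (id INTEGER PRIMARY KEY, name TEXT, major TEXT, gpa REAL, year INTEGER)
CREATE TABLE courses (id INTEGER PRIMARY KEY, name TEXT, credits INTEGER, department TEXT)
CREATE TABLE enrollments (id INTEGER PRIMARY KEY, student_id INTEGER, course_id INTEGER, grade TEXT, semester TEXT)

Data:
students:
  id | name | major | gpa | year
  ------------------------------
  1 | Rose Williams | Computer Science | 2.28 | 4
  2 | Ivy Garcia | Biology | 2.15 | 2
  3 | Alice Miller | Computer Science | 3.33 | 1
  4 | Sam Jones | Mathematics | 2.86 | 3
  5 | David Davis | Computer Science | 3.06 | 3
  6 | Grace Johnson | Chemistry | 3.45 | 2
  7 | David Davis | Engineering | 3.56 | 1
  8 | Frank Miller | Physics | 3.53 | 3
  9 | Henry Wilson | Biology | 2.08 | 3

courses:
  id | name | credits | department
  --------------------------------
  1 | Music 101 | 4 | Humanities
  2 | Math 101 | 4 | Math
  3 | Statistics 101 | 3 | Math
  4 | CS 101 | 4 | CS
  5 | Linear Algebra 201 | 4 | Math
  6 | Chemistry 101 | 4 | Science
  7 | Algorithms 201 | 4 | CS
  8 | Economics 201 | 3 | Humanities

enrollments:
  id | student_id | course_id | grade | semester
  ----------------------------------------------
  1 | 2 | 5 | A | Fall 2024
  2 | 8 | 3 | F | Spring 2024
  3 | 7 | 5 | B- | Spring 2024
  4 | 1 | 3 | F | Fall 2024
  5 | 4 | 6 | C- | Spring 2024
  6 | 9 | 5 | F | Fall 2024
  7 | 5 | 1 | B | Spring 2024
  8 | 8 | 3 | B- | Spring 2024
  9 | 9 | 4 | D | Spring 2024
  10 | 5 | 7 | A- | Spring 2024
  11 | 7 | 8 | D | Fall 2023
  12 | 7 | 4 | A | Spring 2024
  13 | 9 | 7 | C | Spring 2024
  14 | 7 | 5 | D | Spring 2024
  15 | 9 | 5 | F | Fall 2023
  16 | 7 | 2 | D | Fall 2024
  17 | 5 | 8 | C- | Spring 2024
SELECT AVG(year) FROM students

Execution result:
2.44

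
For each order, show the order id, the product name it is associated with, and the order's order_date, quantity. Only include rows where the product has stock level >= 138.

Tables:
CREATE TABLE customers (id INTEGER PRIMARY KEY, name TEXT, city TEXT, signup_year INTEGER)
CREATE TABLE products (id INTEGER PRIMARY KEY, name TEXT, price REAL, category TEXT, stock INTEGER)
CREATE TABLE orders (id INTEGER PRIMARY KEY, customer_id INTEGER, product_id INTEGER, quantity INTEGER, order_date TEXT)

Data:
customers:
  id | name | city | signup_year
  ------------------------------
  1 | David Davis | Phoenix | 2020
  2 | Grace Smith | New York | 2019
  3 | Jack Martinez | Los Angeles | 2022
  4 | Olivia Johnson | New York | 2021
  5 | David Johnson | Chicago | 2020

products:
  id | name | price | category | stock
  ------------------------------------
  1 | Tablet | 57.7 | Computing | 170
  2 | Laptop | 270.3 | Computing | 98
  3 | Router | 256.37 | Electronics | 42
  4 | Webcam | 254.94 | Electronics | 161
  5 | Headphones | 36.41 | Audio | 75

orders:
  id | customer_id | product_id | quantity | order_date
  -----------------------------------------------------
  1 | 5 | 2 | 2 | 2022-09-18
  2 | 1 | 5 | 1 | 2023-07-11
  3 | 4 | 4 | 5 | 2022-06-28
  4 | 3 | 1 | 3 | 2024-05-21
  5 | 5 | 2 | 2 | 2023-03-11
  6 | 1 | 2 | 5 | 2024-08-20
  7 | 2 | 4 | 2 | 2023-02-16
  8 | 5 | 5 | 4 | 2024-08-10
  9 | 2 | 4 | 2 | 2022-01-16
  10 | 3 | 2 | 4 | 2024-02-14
SELECT c.id, p.name AS product, c.order_date, c.quantity FROM orders c JOIN products p ON c.product_id = p.id WHERE p.stock >= 138

Execution result:
id | product | order_date | quantity
3 | Webcam | 2022-06-28 | 5
4 | Tablet | 2024-05-21 | 3
7 | Webcam | 2023-02-16 | 2
9 | Webcam | 2022-01-16 | 2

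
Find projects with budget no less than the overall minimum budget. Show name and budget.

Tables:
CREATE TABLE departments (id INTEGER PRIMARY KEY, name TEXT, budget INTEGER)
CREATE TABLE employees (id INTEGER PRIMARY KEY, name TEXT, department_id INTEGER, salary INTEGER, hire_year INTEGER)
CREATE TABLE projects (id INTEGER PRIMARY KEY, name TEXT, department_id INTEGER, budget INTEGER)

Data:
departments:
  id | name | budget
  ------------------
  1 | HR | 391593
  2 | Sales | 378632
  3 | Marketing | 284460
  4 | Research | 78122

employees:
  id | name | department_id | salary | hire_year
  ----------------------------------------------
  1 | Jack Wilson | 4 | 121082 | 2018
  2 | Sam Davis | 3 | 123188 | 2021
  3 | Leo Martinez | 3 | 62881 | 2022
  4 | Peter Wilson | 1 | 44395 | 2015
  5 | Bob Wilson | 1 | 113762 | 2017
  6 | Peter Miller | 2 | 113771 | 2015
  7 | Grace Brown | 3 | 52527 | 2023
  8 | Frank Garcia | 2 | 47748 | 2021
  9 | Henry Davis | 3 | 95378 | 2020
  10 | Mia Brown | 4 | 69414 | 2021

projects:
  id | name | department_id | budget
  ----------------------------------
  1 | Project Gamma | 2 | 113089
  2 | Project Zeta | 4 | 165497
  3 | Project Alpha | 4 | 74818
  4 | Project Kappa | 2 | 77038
SELECT name, budget FROM projects WHERE budget >= (SELECT MIN(budget) FROM projects)

Execution result:
name | budget
Project Gamma | 113089
Project Zeta | 165497
Project Alpha | 74818
Project Kappa | 77038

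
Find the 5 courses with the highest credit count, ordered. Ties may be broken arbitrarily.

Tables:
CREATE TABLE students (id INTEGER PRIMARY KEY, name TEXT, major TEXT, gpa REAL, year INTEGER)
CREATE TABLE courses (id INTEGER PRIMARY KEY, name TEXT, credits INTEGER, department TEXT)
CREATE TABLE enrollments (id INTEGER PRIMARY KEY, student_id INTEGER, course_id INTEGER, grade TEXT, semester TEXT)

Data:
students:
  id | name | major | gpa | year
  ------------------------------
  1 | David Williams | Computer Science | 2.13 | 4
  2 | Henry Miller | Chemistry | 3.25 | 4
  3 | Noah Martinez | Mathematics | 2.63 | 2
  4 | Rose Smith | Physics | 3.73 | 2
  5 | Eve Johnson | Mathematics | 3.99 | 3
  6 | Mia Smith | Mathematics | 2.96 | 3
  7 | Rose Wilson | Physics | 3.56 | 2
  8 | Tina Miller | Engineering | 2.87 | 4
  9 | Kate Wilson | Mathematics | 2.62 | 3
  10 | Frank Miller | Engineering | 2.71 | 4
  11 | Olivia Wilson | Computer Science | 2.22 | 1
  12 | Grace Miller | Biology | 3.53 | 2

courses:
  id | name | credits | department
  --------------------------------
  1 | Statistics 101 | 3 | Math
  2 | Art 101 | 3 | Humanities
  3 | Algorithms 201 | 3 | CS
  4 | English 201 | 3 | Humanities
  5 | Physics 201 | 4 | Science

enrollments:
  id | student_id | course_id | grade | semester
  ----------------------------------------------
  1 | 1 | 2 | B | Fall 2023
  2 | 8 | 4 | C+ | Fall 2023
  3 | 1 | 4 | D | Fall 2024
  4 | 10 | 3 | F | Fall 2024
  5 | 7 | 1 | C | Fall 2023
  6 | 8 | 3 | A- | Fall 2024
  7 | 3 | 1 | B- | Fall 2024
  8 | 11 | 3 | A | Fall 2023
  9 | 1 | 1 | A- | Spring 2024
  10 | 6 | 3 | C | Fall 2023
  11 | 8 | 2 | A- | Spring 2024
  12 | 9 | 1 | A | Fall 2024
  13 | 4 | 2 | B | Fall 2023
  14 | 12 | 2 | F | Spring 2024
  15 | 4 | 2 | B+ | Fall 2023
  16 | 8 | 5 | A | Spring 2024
SELECT name, credits FROM courses ORDER BY credits DESC LIMIT 5

Execution result:
name | credits
Physics 201 | 4
Statistics 101 | 3
Art 101 | 3
Algorithms 201 | 3
English 201 | 3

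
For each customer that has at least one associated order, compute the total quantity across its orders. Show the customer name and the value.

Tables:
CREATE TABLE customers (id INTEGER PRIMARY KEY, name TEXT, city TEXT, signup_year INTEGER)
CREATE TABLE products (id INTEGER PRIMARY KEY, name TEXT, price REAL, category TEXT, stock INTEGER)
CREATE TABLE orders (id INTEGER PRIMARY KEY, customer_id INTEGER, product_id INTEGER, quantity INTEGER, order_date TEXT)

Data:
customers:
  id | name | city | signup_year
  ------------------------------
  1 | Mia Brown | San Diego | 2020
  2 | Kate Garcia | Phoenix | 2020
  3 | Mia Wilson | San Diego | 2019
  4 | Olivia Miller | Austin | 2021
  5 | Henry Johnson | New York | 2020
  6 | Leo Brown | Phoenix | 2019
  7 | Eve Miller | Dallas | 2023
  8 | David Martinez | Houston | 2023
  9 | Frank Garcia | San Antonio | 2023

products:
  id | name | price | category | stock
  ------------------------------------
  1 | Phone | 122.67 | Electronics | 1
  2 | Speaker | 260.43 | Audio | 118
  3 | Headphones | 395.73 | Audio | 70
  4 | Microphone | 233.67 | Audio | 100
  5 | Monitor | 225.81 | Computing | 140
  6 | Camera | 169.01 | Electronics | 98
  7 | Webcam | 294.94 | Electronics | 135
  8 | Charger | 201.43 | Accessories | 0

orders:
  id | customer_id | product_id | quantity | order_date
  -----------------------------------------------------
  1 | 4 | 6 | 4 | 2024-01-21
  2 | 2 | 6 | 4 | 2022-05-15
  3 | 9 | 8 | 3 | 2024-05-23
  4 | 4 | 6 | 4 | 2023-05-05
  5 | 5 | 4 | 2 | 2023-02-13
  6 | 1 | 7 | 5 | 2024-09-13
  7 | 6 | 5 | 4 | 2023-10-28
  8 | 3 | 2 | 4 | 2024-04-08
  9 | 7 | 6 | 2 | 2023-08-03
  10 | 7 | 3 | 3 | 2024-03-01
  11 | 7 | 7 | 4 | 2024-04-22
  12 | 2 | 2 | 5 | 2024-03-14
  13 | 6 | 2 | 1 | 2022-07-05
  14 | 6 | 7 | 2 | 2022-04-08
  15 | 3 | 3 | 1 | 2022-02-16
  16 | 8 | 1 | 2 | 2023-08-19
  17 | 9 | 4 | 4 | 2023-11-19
SELECT p.name, SUM(c.quantity) AS sum_quantity FROM orders c JOIN customers p ON c.customer_id = p.id GROUP BY p.id, p.name

Execution result:
name | sum_quantity
Mia Brown | 5
Kate Garcia | 9
Mia Wilson | 5
Olivia Miller | 8
Henry Johnson | 2
Leo Brown | 7
Eve Miller | 9
David Martinez | 2
Frank Garcia | 7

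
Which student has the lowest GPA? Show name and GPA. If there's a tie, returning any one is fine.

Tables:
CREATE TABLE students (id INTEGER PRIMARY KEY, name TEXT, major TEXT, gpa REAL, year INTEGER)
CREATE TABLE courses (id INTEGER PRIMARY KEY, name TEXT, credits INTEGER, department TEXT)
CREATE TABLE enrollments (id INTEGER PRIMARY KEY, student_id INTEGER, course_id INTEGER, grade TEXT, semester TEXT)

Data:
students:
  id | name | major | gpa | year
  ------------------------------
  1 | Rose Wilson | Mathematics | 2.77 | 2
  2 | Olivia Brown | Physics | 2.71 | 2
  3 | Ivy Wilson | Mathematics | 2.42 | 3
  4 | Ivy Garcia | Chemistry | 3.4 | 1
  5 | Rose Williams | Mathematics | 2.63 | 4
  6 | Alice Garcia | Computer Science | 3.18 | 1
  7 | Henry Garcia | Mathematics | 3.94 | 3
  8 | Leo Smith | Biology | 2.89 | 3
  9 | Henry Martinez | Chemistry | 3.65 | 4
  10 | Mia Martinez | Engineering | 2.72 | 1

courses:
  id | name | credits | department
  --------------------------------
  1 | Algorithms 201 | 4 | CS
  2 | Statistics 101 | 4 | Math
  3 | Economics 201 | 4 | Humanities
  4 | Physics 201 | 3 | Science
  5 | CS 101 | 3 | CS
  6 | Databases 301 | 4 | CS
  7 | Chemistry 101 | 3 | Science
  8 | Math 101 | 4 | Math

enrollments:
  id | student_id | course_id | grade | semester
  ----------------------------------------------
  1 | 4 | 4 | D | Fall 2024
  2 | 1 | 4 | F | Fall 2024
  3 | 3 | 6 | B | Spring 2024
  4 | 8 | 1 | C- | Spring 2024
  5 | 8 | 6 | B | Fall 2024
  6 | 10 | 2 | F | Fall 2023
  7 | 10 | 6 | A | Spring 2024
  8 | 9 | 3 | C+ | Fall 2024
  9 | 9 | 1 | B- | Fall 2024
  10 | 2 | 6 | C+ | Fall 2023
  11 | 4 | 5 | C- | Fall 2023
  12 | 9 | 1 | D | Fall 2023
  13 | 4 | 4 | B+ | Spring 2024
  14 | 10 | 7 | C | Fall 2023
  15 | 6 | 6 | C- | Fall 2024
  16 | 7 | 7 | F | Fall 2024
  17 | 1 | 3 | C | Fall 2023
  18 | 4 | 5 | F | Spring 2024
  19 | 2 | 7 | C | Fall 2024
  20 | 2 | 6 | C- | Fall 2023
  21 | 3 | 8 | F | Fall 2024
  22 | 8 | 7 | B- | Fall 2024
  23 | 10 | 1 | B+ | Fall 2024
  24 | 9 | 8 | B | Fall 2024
SELECT name, gpa FROM students ORDER BY gpa ASC LIMIT 1

Execution result:
name | gpa
Ivy Wilson | 2.42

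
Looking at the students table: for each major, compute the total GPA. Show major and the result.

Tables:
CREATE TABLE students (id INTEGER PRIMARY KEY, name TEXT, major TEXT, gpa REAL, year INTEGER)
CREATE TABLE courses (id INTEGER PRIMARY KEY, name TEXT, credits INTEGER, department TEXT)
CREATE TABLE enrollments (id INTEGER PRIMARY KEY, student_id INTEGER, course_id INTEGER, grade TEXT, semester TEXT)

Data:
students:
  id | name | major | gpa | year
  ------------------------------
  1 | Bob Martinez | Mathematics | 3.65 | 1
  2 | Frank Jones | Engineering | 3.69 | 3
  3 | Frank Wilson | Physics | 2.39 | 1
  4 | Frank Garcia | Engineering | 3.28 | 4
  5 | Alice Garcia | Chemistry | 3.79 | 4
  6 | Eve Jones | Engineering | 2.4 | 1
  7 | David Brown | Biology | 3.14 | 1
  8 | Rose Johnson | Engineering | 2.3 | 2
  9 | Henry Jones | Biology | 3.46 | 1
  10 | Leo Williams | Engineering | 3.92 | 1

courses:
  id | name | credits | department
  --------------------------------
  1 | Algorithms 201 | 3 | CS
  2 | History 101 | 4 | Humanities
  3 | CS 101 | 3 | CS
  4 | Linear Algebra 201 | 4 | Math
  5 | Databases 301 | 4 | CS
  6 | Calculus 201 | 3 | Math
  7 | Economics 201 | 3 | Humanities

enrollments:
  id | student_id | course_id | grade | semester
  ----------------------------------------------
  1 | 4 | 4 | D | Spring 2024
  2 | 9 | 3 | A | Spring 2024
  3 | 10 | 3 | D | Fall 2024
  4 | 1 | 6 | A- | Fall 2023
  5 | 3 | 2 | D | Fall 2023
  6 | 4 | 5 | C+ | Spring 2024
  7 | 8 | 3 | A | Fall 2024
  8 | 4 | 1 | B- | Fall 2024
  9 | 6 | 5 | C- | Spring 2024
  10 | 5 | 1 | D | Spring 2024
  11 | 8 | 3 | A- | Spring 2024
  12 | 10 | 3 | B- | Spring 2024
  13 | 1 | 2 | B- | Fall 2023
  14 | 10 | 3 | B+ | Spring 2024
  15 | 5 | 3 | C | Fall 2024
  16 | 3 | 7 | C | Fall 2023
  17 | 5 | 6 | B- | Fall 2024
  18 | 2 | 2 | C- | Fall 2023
SELECT major, SUM(gpa) AS sum_gpa FROM students GROUP BY major

Execution result:
major | sum_gpa
Biology | 6.60
Chemistry | 3.79
Engineering | 15.59
Mathematics | 3.65
Physics | 2.39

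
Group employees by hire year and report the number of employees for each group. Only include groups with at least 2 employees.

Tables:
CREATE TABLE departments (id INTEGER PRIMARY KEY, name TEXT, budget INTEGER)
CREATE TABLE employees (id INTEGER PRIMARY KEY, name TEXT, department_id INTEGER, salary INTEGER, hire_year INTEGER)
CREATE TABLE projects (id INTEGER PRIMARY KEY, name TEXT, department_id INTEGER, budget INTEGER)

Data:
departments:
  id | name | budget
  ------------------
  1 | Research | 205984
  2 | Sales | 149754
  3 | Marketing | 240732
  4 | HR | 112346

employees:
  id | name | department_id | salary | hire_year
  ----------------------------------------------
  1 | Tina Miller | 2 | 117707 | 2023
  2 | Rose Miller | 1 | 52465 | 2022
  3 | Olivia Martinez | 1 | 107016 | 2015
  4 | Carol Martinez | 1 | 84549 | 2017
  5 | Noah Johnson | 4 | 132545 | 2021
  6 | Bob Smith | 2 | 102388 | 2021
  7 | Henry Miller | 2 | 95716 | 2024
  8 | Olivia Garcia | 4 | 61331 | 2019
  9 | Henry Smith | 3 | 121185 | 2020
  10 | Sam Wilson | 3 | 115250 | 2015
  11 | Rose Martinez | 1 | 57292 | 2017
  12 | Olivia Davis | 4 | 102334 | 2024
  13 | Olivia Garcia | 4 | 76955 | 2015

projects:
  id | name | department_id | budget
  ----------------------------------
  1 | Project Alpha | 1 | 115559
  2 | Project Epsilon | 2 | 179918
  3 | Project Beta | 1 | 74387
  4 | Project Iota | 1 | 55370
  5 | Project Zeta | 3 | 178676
SELECT hire_year, COUNT(*) AS n FROM employees GROUP BY hire_year HAVING COUNT(*) >= 2

Execution result:
hire_year | n
2015 | 3
2017 | 2
2021 | 2
2024 | 2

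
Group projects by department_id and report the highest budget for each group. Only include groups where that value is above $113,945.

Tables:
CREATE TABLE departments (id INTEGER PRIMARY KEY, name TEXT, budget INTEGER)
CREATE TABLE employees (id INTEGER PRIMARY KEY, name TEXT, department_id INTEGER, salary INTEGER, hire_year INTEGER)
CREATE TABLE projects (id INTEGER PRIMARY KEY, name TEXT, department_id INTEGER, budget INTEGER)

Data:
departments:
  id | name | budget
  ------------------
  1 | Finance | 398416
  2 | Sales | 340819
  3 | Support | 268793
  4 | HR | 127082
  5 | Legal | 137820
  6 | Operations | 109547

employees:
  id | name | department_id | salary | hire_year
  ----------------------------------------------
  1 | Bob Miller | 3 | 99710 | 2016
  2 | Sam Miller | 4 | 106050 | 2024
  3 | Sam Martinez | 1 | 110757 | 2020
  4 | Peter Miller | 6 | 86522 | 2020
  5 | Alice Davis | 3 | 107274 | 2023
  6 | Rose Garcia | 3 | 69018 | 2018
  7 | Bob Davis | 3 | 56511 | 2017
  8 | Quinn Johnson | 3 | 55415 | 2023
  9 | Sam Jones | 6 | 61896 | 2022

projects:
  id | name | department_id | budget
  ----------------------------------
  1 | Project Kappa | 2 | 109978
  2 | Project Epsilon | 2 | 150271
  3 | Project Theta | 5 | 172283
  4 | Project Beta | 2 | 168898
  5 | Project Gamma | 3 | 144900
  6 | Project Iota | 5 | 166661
SELECT department_id, MAX(budget) AS max_budget FROM projects GROUP BY department_id HAVING MAX(budget) > 113945

Execution result:
department_id | max_budget
2 | 168898
3 | 144900
5 | 172283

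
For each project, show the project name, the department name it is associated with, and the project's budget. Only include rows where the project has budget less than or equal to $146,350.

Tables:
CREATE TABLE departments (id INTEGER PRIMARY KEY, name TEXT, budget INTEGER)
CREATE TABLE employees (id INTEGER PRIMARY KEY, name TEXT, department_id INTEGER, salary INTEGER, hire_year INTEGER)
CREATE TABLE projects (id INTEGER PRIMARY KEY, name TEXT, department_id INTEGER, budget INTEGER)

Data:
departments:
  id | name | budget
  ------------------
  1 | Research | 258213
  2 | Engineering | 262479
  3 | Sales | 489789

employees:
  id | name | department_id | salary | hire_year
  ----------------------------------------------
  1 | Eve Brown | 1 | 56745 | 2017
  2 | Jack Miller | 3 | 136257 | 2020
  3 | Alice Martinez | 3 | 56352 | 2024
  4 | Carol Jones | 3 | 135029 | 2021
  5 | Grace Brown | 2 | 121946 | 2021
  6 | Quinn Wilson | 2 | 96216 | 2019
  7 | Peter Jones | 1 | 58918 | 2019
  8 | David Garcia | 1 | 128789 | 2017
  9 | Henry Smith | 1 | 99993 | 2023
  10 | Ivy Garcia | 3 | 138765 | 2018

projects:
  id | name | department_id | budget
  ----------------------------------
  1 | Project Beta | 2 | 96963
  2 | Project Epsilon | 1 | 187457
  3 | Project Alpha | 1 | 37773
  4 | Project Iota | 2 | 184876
SELECT c.name, p.name AS department, c.budget FROM projects c JOIN departments p ON c.department_id = p.id WHERE c.budget <= 146350

Execution result:
name | department | budget
Project Beta | Engineering | 96963
Project Alpha | Research | 37773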